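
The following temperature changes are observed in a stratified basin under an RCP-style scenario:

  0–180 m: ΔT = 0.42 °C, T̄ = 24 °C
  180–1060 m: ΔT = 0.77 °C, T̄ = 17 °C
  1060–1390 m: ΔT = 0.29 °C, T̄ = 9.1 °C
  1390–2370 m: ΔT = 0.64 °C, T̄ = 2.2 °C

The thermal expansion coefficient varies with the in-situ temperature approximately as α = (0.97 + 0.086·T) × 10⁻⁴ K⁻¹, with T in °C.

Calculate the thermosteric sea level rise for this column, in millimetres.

Layer 1: α = (0.97 + 0.086×24)×10⁻⁴ = 3.034×10⁻⁴ K⁻¹
Layer 2: α = (0.97 + 0.086×17)×10⁻⁴ = 2.432×10⁻⁴ K⁻¹
Layer 3: α = (0.97 + 0.086×9.1)×10⁻⁴ = 1.7526×10⁻⁴ K⁻¹
Layer 4: α = (0.97 + 0.086×2.2)×10⁻⁴ = 1.1592×10⁻⁴ K⁻¹
0–180 m: 180 × 3.034×10⁻⁴ × 0.42 = 0.02293704 m
Layer 2: 880 × 0.77 × 2.432×10⁻⁴ = 0.16479232 m
1.7526×10⁻⁴ × 0.29 × 330 = 0.016772382 m
Layer 4: 1.1592×10⁻⁴ × 0.64 × 980 = 0.072705024 m
Δh = 0.02293704 + 0.16479232 + 0.016772382 + 0.072705024 = 0.277206766 m ≈ 277 mm

277 mm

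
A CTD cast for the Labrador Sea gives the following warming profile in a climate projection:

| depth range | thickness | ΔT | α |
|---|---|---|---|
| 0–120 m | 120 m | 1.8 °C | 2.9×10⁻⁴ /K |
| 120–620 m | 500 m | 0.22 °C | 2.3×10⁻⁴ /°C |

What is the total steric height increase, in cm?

Layer 1: 120 × 1.8 × 2.9×10⁻⁴ = 0.06264 m
120–620 m: 500 × 2.3×10⁻⁴ × 0.22 = 0.02530 m
Δh = 0.06264 + 0.02530 = 0.08794 m ≈ 8.8 cm

Δh ≈ 8.8 cm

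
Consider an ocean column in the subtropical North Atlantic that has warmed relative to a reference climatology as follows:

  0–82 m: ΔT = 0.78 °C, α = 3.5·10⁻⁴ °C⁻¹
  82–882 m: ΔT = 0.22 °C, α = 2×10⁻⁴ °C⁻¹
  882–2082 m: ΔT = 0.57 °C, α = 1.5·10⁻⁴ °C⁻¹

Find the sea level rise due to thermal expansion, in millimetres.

Δh = 160 mm

Layer 1: 0.78 × 3.5×10⁻⁴ × 82 = 0.022386 m
Layer 2: 0.22 × 800 × 2×10⁻⁴ = 0.03520 m
1200 × 0.57 × 1.5×10⁻⁴ = 0.10260 m
Δh = 0.022386 + 0.03520 + 0.10260 = 0.160186 m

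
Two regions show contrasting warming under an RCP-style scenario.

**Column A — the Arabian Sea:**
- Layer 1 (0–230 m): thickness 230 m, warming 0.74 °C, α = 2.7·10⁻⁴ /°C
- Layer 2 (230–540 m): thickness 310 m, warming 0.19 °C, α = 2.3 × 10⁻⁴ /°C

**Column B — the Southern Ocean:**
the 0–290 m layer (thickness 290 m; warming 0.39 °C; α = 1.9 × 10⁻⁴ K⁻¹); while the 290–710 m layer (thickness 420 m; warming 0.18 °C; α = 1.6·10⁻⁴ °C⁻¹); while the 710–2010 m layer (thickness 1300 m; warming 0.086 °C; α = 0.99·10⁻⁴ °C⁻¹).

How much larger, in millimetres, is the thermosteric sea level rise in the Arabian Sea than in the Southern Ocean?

A Layer 1: 2.7×10⁻⁴ × 230 × 0.74 = 0.045954 m
A 0.19 × 310 × 2.3×10⁻⁴ = 0.013547 m
A total: 0.059501 m
B 290 × 1.9×10⁻⁴ × 0.39 = 0.021489 m
B 290–710 m: 1.6×10⁻⁴ × 420 × 0.18 = 0.012096 m
B 710–2010 m: 0.99×10⁻⁴ × 1300 × 0.086 = 0.0110682 m
B total: 0.0446532 m
Difference: 0.059501 − 0.0446532 = 0.0148478 m

Δh_A − Δh_B ≈ 14.8 mm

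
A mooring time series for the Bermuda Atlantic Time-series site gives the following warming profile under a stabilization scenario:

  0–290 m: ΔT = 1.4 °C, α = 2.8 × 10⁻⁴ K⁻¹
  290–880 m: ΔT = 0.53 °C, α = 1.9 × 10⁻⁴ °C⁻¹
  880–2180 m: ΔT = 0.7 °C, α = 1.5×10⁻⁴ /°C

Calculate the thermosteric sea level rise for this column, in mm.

0–290 m: 290 × 1.4 × 2.8×10⁻⁴ = 0.11368 m
590 × 1.9×10⁻⁴ × 0.53 = 0.059413 m
880–2180 m: 1.5×10⁻⁴ × 1300 × 0.7 = 0.13650 m
Δh = 0.11368 + 0.059413 + 0.13650 = 0.309593 m

Δh = 310 mm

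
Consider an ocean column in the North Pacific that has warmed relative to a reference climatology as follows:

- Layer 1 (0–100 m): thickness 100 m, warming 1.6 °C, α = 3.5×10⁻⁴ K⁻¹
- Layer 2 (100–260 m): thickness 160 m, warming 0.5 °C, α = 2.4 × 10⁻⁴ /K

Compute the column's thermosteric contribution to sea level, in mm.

0–100 m: 3.5×10⁻⁴ × 1.6 × 100 = 0.05600 m
Layer 2: 2.4×10⁻⁴ × 0.5 × 160 = 0.01920 m
Δh = 0.05600 + 0.01920 = 0.07520 m ≈ 75.2 mm

75.2 mm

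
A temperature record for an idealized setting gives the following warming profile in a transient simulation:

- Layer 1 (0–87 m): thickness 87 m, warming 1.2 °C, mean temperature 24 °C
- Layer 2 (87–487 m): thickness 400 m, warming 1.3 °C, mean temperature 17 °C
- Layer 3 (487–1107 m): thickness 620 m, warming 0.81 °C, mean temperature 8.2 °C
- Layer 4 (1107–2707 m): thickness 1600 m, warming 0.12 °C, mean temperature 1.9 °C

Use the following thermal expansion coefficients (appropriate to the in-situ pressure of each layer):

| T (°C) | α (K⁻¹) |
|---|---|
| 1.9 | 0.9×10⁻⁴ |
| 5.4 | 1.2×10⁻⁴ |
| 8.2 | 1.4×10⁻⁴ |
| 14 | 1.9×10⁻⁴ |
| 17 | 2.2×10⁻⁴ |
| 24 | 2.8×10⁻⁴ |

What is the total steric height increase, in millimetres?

231 mm of thermosteric rise

Layer 1 at 24 °C → α = 2.8×10⁻⁴ K⁻¹
Layer 2 at 17 °C → α = 2.2×10⁻⁴ K⁻¹
Layer 3 at 8.2 °C → α = 1.4×10⁻⁴ K⁻¹
Layer 4 at 1.9 °C → α = 0.9×10⁻⁴ K⁻¹
Layer 1: 87 × 2.8×10⁻⁴ × 1.2 = 0.029232 m
87–487 m: 2.2×10⁻⁴ × 1.3 × 400 = 0.11440 m
620 × 0.81 × 1.4×10⁻⁴ = 0.070308 m
Layer 4: 1600 × 0.9×10⁻⁴ × 0.12 = 0.01728 m
Δh = 0.029232 + 0.11440 + 0.070308 + 0.01728 = 0.23122 m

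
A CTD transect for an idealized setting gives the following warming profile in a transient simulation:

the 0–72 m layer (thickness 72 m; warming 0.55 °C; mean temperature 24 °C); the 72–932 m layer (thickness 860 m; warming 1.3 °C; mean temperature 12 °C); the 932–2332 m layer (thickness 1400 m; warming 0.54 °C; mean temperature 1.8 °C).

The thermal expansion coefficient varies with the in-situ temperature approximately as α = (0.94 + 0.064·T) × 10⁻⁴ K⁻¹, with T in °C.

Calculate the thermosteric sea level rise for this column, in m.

Δh ≈ 0.28 m

Layer 1: α = (0.94 + 0.064×24)×10⁻⁴ = 2.476×10⁻⁴ K⁻¹
Layer 2: α = (0.94 + 0.064×12)×10⁻⁴ = 1.708×10⁻⁴ K⁻¹
Layer 3: α = (0.94 + 0.064×1.8)×10⁻⁴ = 1.0552×10⁻⁴ K⁻¹
0–72 m: 2.476×10⁻⁴ × 72 × 0.55 = 0.00980496 m
72–932 m: 860 × 1.3 × 1.708×10⁻⁴ = 0.1909544 m
0.54 × 1400 × 1.0552×10⁻⁴ = 0.07977312 m
Δh = 0.00980496 + 0.1909544 + 0.07977312 = 0.28053248 m ≈ 0.28 m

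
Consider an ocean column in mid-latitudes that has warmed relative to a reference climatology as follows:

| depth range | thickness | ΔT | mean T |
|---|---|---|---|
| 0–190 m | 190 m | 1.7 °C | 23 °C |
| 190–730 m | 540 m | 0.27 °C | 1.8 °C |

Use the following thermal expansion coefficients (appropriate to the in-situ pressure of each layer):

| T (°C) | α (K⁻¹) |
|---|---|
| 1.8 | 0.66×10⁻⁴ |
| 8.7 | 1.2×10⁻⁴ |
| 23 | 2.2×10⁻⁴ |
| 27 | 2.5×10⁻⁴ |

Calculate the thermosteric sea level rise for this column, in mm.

80.7 mm of thermosteric rise

Layer 1 at 23 °C → α = 2.2×10⁻⁴ K⁻¹
Layer 2 at 1.8 °C → α = 0.66×10⁻⁴ K⁻¹
Layer 1: 2.2×10⁻⁴ × 190 × 1.7 = 0.07106 m
190–730 m: 0.66×10⁻⁴ × 0.27 × 540 = 0.0096228 m
Δh = 0.07106 + 0.0096228 = 0.0806828 m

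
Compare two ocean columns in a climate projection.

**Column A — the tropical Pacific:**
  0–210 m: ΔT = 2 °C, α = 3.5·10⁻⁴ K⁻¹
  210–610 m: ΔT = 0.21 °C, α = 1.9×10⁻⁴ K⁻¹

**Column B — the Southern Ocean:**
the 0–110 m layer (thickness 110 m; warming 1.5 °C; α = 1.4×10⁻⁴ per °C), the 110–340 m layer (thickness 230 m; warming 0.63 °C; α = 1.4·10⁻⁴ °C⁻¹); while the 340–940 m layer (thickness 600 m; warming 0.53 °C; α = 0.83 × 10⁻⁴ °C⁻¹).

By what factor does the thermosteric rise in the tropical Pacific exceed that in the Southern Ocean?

a factor of 2.3

A Layer 1: 210 × 3.5×10⁻⁴ × 2 = 0.14700 m
A 210–610 m: 0.21 × 1.9×10⁻⁴ × 400 = 0.01596 m
A total: 0.16296 m
B Layer 1: 1.4×10⁻⁴ × 110 × 1.5 = 0.02310 m
B Layer 2: 230 × 0.63 × 1.4×10⁻⁴ = 0.020286 m
B 340–940 m: 0.53 × 0.83×10⁻⁴ × 600 = 0.026394 m
B total: 0.06978 m
Ratio: 0.16296 / 0.06978 ≈ 2.335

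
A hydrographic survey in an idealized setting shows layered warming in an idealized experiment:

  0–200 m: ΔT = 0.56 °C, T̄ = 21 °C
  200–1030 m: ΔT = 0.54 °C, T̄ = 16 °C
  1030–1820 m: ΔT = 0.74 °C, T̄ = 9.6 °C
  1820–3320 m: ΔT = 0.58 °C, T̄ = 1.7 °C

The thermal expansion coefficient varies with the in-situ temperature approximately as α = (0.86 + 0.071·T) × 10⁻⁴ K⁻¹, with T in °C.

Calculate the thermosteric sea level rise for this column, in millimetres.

Layer 1: α = (0.86 + 0.071×21)×10⁻⁴ = 2.351×10⁻⁴ K⁻¹
Layer 2: α = (0.86 + 0.071×16)×10⁻⁴ = 1.996×10⁻⁴ K⁻¹
Layer 3: α = (0.86 + 0.071×9.6)×10⁻⁴ = 1.5416×10⁻⁴ K⁻¹
Layer 4: α = (0.86 + 0.071×1.7)×10⁻⁴ = 0.9807×10⁻⁴ K⁻¹
200 × 2.351×10⁻⁴ × 0.56 = 0.0263312 m
1.996×10⁻⁴ × 0.54 × 830 = 0.08946072 m
1030–1820 m: 0.74 × 1.5416×10⁻⁴ × 790 = 0.090121936 m
0.58 × 1500 × 0.9807×10⁻⁴ = 0.0853209 m
Δh = 0.0263312 + 0.08946072 + 0.090121936 + 0.0853209 = 0.291234756 m

290 mm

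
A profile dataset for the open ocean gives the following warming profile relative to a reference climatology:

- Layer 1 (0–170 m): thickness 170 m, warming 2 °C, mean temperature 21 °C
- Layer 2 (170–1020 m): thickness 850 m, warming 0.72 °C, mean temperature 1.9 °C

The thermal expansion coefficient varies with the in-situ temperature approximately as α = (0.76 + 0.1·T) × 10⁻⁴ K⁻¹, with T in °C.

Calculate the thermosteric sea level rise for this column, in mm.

Layer 1: α = (0.76 + 0.1×21)×10⁻⁴ = 2.86×10⁻⁴ K⁻¹
Layer 2: α = (0.76 + 0.1×1.9)×10⁻⁴ = 0.95×10⁻⁴ K⁻¹
Layer 1: 170 × 2.86×10⁻⁴ × 2 = 0.09724 m
850 × 0.95×10⁻⁴ × 0.72 = 0.05814 m
Δh = 0.09724 + 0.05814 = 0.15538 m

about 155 mm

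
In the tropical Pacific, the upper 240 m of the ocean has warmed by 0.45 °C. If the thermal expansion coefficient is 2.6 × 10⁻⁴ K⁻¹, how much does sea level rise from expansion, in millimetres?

Δh = αΔT·H = 2.6×10⁻⁴ × 0.45 × 240 = 0.02808 m

Δh = 28.1 mm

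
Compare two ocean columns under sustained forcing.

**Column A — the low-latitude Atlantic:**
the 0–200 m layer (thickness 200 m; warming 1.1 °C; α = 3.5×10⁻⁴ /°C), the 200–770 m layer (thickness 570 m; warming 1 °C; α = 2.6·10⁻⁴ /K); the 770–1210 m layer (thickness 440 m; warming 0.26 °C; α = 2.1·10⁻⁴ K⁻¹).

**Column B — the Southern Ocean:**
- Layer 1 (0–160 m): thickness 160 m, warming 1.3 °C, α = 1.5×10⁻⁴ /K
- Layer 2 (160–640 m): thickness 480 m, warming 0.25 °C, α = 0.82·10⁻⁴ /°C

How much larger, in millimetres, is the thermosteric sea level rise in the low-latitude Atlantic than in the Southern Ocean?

A 0–200 m: 200 × 1.1 × 3.5×10⁻⁴ = 0.07700 m
A 200–770 m: 1 × 570 × 2.6×10⁻⁴ = 0.14820 m
A 770–1210 m: 2.1×10⁻⁴ × 0.26 × 440 = 0.024024 m
A total: 0.249224 m
B 0–160 m: 160 × 1.3 × 1.5×10⁻⁴ = 0.03120 m
B 480 × 0.25 × 0.82×10⁻⁴ = 0.00984 m
B total: 0.04104 m
Difference: 0.249224 − 0.04104 = 0.208184 m

Δh_A − Δh_B ≈ 208 mm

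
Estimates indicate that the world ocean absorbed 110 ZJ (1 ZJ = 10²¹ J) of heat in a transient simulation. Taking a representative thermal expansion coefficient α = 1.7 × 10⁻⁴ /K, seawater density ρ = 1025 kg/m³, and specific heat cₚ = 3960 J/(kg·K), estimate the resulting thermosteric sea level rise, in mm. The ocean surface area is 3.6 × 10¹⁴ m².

Δh ≈ 13 mm

Per unit area: Q = 110×10²¹ / (3.6×10¹⁴) ≈ 3.056×10⁸ J/m²
Δh = αQ/(ρcₚ) = 1.7×10⁻⁴ × 3.056×10⁸ / (1025 × 3960) ≈ 0.012799 m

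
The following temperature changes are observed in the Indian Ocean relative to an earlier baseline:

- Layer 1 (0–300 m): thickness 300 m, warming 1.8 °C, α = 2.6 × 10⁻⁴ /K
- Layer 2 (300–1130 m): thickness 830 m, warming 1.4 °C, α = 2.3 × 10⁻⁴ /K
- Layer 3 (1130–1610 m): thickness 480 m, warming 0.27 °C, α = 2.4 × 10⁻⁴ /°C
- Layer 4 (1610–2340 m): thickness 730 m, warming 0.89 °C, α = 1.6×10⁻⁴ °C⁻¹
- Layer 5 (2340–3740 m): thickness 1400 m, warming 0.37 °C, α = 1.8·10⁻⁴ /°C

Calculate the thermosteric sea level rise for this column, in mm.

Layer 1: 1.8 × 2.6×10⁻⁴ × 300 = 0.14040 m
2.3×10⁻⁴ × 1.4 × 830 = 0.26726 m
2.4×10⁻⁴ × 480 × 0.27 = 0.031104 m
1610–2340 m: 0.89 × 1.6×10⁻⁴ × 730 = 0.103952 m
2340–3740 m: 0.37 × 1.8×10⁻⁴ × 1400 = 0.09324 m
Δh = 0.14040 + 0.26726 + 0.031104 + 0.103952 + 0.09324 = 0.635956 m ≈ 640 mm

Δh = 640 mm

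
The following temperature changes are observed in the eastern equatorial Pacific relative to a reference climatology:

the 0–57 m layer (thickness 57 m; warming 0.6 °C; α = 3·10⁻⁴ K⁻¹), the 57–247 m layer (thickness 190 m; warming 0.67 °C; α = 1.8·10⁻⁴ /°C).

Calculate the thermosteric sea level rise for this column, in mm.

33.2 mm of thermosteric rise

3×10⁻⁴ × 57 × 0.6 = 0.01026 m
190 × 0.67 × 1.8×10⁻⁴ = 0.022914 m
Δh = 0.01026 + 0.022914 = 0.033174 m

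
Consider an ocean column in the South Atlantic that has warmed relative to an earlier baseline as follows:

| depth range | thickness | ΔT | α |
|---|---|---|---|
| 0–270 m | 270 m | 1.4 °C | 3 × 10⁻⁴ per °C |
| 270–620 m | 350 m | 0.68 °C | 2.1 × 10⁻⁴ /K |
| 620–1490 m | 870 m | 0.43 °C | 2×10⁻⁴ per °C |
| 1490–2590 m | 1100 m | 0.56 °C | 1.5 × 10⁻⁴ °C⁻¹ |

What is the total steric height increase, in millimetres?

331 mm of thermosteric rise

Layer 1: 1.4 × 270 × 3×10⁻⁴ = 0.11340 m
2.1×10⁻⁴ × 0.68 × 350 = 0.04998 m
2×10⁻⁴ × 870 × 0.43 = 0.07482 m
1490–2590 m: 1.5×10⁻⁴ × 1100 × 0.56 = 0.09240 m
Δh = 0.11340 + 0.04998 + 0.07482 + 0.09240 = 0.33060 m ≈ 331 mm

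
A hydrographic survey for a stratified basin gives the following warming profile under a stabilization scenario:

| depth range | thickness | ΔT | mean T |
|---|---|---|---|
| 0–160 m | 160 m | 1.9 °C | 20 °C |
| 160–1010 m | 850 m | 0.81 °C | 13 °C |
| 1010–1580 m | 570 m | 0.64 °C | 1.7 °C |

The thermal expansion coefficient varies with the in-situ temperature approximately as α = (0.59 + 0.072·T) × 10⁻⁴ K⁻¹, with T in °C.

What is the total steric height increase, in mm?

about 193 mm

Layer 1: α = (0.59 + 0.072×20)×10⁻⁴ = 2.03×10⁻⁴ K⁻¹
Layer 2: α = (0.59 + 0.072×13)×10⁻⁴ = 1.526×10⁻⁴ K⁻¹
Layer 3: α = (0.59 + 0.072×1.7)×10⁻⁴ = 0.7124×10⁻⁴ K⁻¹
0–160 m: 1.9 × 2.03×10⁻⁴ × 160 = 0.061712 m
160–1010 m: 850 × 1.526×10⁻⁴ × 0.81 = 0.1050651 m
1010–1580 m: 0.64 × 570 × 0.7124×10⁻⁴ = 0.025988352 m
Δh = 0.061712 + 0.1050651 + 0.025988352 = 0.192765452 m ≈ 193 mm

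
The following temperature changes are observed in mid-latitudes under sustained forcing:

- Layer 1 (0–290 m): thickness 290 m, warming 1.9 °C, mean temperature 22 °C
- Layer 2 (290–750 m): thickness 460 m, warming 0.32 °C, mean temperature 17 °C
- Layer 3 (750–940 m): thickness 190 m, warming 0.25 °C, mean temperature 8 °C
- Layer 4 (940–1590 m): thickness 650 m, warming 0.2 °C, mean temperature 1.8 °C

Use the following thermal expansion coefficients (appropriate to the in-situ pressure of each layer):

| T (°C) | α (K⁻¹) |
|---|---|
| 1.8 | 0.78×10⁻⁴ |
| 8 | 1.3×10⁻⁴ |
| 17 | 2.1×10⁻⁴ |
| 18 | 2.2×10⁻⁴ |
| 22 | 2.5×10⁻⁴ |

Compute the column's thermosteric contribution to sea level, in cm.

Layer 1 at 22 °C → α = 2.5×10⁻⁴ K⁻¹
Layer 2 at 17 °C → α = 2.1×10⁻⁴ K⁻¹
Layer 3 at 8 °C → α = 1.3×10⁻⁴ K⁻¹
Layer 4 at 1.8 °C → α = 0.78×10⁻⁴ K⁻¹
Layer 1: 290 × 1.9 × 2.5×10⁻⁴ = 0.13775 m
0.32 × 2.1×10⁻⁴ × 460 = 0.030912 m
190 × 1.3×10⁻⁴ × 0.25 = 0.006175 m
Layer 4: 0.78×10⁻⁴ × 0.2 × 650 = 0.01014 m
Δh = 0.13775 + 0.030912 + 0.006175 + 0.01014 = 0.184977 m ≈ 18.5 cm

Δh ≈ 18.5 cm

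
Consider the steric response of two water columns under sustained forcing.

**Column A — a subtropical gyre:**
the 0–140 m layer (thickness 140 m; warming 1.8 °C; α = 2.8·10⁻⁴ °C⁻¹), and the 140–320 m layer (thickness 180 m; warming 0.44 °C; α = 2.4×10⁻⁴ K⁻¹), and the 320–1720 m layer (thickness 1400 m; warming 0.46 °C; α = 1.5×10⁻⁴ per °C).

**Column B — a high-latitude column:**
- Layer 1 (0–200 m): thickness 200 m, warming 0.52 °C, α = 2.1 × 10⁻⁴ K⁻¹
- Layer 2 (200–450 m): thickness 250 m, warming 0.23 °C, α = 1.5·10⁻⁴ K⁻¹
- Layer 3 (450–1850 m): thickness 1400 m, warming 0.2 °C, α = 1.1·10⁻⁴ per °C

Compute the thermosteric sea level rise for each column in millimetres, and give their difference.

A 0–140 m: 140 × 2.8×10⁻⁴ × 1.8 = 0.07056 m
A 140–320 m: 180 × 0.44 × 2.4×10⁻⁴ = 0.019008 m
A 320–1720 m: 0.46 × 1400 × 1.5×10⁻⁴ = 0.09660 m
A total: 0.186168 m
B 0–200 m: 200 × 2.1×10⁻⁴ × 0.52 = 0.02184 m
B 0.23 × 250 × 1.5×10⁻⁴ = 0.008625 m
B 450–1850 m: 1400 × 0.2 × 1.1×10⁻⁴ = 0.03080 m
B total: 0.061265 m
Difference: 0.186168 − 0.061265 = 0.124903 m

A: 186 mm; B: 61.3 mm; difference 125 mm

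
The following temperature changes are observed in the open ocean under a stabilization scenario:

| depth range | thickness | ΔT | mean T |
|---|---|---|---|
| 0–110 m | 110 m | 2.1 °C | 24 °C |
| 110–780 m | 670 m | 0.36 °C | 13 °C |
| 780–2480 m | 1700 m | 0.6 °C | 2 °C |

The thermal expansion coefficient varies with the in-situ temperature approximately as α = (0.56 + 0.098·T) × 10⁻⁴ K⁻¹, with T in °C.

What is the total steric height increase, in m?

Layer 1: α = (0.56 + 0.098×24)×10⁻⁴ = 2.912×10⁻⁴ K⁻¹
Layer 2: α = (0.56 + 0.098×13)×10⁻⁴ = 1.834×10⁻⁴ K⁻¹
Layer 3: α = (0.56 + 0.098×2)×10⁻⁴ = 0.756×10⁻⁴ K⁻¹
Layer 1: 2.912×10⁻⁴ × 2.1 × 110 = 0.0672672 m
Layer 2: 1.834×10⁻⁴ × 0.36 × 670 = 0.04423608 m
780–2480 m: 1700 × 0.756×10⁻⁴ × 0.6 = 0.077112 m
Δh = 0.0672672 + 0.04423608 + 0.077112 = 0.18861528 m ≈ 0.189 m

0.189 m of thermosteric rise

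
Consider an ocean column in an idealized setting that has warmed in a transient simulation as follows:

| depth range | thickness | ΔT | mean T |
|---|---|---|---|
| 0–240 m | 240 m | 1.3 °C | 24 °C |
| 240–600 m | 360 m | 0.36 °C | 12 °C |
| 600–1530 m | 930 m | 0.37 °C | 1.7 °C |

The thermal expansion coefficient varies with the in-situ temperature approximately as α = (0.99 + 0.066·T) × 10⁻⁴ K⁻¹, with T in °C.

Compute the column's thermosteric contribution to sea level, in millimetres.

141 mm of thermosteric rise

Layer 1: α = (0.99 + 0.066×24)×10⁻⁴ = 2.574×10⁻⁴ K⁻¹
Layer 2: α = (0.99 + 0.066×12)×10⁻⁴ = 1.782×10⁻⁴ K⁻¹
Layer 3: α = (0.99 + 0.066×1.7)×10⁻⁴ = 1.1022×10⁻⁴ K⁻¹
1.3 × 240 × 2.574×10⁻⁴ = 0.0803088 m
1.782×10⁻⁴ × 0.36 × 360 = 0.02309472 m
1.1022×10⁻⁴ × 0.37 × 930 = 0.037926702 m
Δh = 0.0803088 + 0.02309472 + 0.037926702 = 0.141330222 m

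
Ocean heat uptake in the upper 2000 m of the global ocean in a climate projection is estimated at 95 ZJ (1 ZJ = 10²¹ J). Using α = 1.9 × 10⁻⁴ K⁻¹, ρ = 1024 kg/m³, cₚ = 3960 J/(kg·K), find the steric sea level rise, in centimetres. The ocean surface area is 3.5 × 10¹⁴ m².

Per unit area: Q = 95×10²¹ / (3.5×10¹⁴) ≈ 2.714×10⁸ J/m²
Δh = αQ/(ρcₚ) = 1.9×10⁻⁴ × 2.714×10⁸ / (1024 × 3960) ≈ 0.012717 m

Δh = 1.27 cm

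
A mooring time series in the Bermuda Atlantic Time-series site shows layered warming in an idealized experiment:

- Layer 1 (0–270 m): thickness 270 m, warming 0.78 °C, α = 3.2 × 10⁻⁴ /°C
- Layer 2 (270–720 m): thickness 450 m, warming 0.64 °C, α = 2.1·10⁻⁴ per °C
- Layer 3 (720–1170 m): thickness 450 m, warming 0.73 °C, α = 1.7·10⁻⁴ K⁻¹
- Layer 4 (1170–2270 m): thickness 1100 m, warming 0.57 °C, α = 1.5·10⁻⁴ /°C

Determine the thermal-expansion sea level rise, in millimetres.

3.2×10⁻⁴ × 0.78 × 270 = 0.067392 m
Layer 2: 0.64 × 450 × 2.1×10⁻⁴ = 0.06048 m
720–1170 m: 450 × 0.73 × 1.7×10⁻⁴ = 0.055845 m
1170–2270 m: 1.5×10⁻⁴ × 1100 × 0.57 = 0.09405 m
Δh = 0.067392 + 0.06048 + 0.055845 + 0.09405 = 0.277767 m

Δh ≈ 280 mm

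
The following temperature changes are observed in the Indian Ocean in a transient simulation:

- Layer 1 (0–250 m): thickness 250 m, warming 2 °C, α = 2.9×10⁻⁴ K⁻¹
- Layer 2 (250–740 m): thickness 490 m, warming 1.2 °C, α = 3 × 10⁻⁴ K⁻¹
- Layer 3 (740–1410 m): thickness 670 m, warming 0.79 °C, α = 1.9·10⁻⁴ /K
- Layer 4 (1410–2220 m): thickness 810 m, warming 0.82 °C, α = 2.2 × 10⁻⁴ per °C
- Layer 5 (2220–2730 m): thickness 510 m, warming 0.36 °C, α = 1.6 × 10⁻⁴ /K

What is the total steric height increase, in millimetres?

Layer 1: 2.9×10⁻⁴ × 250 × 2 = 0.14500 m
Layer 2: 1.2 × 490 × 3×10⁻⁴ = 0.17640 m
740–1410 m: 0.79 × 670 × 1.9×10⁻⁴ = 0.100567 m
1410–2220 m: 0.82 × 810 × 2.2×10⁻⁴ = 0.146124 m
Layer 5: 0.36 × 1.6×10⁻⁴ × 510 = 0.029376 m
Δh = 0.14500 + 0.17640 + 0.100567 + 0.146124 + 0.029376 = 0.597467 m ≈ 597 mm

about 597 mm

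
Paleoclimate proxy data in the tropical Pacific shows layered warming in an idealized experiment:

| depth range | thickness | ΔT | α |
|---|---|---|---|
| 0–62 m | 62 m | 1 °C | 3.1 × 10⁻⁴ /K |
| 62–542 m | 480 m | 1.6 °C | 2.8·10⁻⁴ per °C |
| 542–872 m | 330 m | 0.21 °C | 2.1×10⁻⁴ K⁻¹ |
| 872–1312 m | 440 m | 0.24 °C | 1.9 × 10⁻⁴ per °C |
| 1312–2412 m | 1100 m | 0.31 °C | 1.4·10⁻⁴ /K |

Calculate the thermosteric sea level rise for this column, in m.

Δh = 0.317 m

62 × 3.1×10⁻⁴ × 1 = 0.01922 m
62–542 m: 1.6 × 480 × 2.8×10⁻⁴ = 0.21504 m
Layer 3: 0.21 × 2.1×10⁻⁴ × 330 = 0.014553 m
440 × 0.24 × 1.9×10⁻⁴ = 0.020064 m
Layer 5: 0.31 × 1.4×10⁻⁴ × 1100 = 0.04774 m
Δh = 0.01922 + 0.21504 + 0.014553 + 0.020064 + 0.04774 = 0.316617 m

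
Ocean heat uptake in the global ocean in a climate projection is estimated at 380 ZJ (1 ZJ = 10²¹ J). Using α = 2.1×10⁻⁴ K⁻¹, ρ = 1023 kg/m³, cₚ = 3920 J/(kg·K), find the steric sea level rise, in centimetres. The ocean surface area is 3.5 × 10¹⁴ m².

Per unit area: Q = 380×10²¹ / (3.5×10¹⁴) ≈ 1.086×10⁹ J/m²
Δh = αQ/(ρcₚ) = 2.1×10⁻⁴ × 1.086×10⁹ / (1023 × 3920) ≈ 0.056871 m

about 5.69 cm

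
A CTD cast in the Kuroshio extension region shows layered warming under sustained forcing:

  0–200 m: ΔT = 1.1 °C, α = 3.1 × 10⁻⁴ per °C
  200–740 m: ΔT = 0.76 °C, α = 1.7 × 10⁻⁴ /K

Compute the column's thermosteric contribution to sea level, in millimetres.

0–200 m: 1.1 × 3.1×10⁻⁴ × 200 = 0.06820 m
200–740 m: 1.7×10⁻⁴ × 540 × 0.76 = 0.069768 m
Δh = 0.06820 + 0.069768 = 0.137968 m

140 mm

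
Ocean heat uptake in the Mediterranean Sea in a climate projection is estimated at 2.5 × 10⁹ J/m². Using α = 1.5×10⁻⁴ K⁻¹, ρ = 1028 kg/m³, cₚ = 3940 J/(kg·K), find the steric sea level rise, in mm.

about 92.6 mm

Δh = αQ/(ρcₚ) = 1.5×10⁻⁴ × 2.5×10⁹ / (1028 × 3940) ≈ 0.092585 m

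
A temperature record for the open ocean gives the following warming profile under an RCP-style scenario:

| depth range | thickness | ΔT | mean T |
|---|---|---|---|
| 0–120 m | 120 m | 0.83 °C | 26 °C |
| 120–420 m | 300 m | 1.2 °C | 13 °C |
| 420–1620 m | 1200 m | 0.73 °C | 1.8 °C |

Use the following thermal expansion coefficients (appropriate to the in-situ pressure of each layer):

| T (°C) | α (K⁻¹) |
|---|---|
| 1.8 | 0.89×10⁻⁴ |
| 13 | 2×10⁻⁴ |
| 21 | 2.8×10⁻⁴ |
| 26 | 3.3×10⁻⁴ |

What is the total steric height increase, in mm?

Layer 1 at 26 °C → α = 3.3×10⁻⁴ K⁻¹
Layer 2 at 13 °C → α = 2×10⁻⁴ K⁻¹
Layer 3 at 1.8 °C → α = 0.89×10⁻⁴ K⁻¹
3.3×10⁻⁴ × 0.83 × 120 = 0.032868 m
120–420 m: 1.2 × 300 × 2×10⁻⁴ = 0.07200 m
Layer 3: 1200 × 0.89×10⁻⁴ × 0.73 = 0.077964 m
Δh = 0.032868 + 0.07200 + 0.077964 = 0.182832 m

183 mm of thermosteric rise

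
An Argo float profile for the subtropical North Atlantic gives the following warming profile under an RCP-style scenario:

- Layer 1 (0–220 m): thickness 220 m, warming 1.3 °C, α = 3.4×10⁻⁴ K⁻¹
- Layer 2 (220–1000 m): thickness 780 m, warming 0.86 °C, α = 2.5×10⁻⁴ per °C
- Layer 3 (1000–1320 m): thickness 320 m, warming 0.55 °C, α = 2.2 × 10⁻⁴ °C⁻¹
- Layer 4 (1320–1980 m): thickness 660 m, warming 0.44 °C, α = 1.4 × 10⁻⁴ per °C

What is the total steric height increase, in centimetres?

Layer 1: 220 × 1.3 × 3.4×10⁻⁴ = 0.09724 m
2.5×10⁻⁴ × 780 × 0.86 = 0.16770 m
1000–1320 m: 2.2×10⁻⁴ × 320 × 0.55 = 0.03872 m
Layer 4: 0.44 × 660 × 1.4×10⁻⁴ = 0.040656 m
Δh = 0.09724 + 0.16770 + 0.03872 + 0.040656 = 0.344316 m ≈ 34 cm

34 cm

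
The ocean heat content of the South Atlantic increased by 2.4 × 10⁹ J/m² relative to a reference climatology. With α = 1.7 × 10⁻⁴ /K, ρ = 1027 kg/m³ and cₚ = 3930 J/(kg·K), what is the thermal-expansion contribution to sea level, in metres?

Δh = αQ/(ρcₚ) = 1.7×10⁻⁴ × 2.4×10⁹ / (1027 × 3930) ≈ 0.10109 m

0.101 m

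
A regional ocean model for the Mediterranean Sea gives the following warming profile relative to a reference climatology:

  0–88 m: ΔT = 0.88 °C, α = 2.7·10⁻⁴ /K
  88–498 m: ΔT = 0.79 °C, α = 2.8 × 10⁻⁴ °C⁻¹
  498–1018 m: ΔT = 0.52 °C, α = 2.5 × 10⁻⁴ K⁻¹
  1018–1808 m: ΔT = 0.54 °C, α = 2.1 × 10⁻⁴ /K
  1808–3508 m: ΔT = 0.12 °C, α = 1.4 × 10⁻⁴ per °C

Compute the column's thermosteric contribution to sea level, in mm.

Layer 1: 88 × 0.88 × 2.7×10⁻⁴ = 0.0209088 m
0.79 × 2.8×10⁻⁴ × 410 = 0.090692 m
498–1018 m: 520 × 2.5×10⁻⁴ × 0.52 = 0.06760 m
1018–1808 m: 2.1×10⁻⁴ × 790 × 0.54 = 0.089586 m
Layer 5: 1.4×10⁻⁴ × 1700 × 0.12 = 0.02856 m
Δh = 0.0209088 + 0.090692 + 0.06760 + 0.089586 + 0.02856 = 0.2973468 m

about 297 mm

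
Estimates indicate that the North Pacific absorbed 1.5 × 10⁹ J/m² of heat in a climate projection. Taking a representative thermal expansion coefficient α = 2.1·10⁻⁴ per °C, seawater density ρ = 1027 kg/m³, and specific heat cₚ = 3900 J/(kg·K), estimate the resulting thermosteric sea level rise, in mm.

Δh = αQ/(ρcₚ) = 2.1×10⁻⁴ × 1.5×10⁹ / (1027 × 3900) ≈ 0.078646 m

about 78.6 mm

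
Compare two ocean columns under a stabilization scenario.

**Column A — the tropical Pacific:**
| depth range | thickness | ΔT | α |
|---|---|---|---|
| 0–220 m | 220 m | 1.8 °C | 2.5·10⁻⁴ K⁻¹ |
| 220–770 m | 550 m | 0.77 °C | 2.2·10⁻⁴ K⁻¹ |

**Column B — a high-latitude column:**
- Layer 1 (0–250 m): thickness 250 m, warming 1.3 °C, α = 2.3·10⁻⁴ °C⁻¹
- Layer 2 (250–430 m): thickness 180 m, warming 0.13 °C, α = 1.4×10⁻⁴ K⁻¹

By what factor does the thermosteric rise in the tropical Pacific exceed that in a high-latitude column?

A 1.8 × 220 × 2.5×10⁻⁴ = 0.09900 m
A 0.77 × 2.2×10⁻⁴ × 550 = 0.09317 m
A total: 0.19217 m
B 1.3 × 2.3×10⁻⁴ × 250 = 0.07475 m
B 1.4×10⁻⁴ × 180 × 0.13 = 0.003276 m
B total: 0.078026 m
Ratio: 0.19217 / 0.078026 ≈ 2.463

a factor of 2.46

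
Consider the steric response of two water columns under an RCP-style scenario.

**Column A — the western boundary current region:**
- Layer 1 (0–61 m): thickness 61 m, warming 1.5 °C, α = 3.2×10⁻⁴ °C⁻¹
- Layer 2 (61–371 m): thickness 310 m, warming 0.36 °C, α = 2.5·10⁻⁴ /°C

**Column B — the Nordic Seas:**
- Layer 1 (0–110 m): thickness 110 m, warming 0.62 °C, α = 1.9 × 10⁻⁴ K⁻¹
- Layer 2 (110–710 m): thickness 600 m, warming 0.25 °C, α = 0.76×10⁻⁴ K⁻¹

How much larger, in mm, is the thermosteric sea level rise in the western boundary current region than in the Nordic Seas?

A Layer 1: 61 × 1.5 × 3.2×10⁻⁴ = 0.02928 m
A 2.5×10⁻⁴ × 0.36 × 310 = 0.02790 m
A total: 0.05718 m
B 110 × 0.62 × 1.9×10⁻⁴ = 0.012958 m
B 0.25 × 600 × 0.76×10⁻⁴ = 0.01140 m
B total: 0.024358 m
Difference: 0.05718 − 0.024358 = 0.032822 m

32.8 mm larger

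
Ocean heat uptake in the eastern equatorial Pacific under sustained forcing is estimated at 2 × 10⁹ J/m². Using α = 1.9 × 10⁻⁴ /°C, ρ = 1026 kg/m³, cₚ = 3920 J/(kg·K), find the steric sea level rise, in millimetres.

about 94.5 mm

Δh = αQ/(ρcₚ) = 1.9×10⁻⁴ × 2×10⁹ / (1026 × 3920) ≈ 0.094482 m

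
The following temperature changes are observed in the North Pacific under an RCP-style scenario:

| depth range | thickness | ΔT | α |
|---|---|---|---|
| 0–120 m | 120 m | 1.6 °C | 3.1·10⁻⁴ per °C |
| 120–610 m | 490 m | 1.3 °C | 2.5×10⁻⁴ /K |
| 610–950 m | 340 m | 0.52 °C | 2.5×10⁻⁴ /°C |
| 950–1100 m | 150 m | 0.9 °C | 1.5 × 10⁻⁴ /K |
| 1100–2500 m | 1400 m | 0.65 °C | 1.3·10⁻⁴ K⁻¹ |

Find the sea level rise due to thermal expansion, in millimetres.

400 mm

Layer 1: 1.6 × 120 × 3.1×10⁻⁴ = 0.05952 m
Layer 2: 1.3 × 2.5×10⁻⁴ × 490 = 0.15925 m
0.52 × 2.5×10⁻⁴ × 340 = 0.04420 m
Layer 4: 0.9 × 150 × 1.5×10⁻⁴ = 0.02025 m
Layer 5: 0.65 × 1.3×10⁻⁴ × 1400 = 0.11830 m
Δh = 0.05952 + 0.15925 + 0.04420 + 0.02025 + 0.11830 = 0.40152 m ≈ 400 mm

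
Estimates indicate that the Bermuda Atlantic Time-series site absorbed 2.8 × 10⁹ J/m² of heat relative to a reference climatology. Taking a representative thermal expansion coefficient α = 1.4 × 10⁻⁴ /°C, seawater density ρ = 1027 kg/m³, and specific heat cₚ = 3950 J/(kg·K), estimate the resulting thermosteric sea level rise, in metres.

about 0.0966 m

Δh = αQ/(ρcₚ) = 1.4×10⁻⁴ × 2.8×10⁹ / (1027 × 3950) ≈ 0.096631 m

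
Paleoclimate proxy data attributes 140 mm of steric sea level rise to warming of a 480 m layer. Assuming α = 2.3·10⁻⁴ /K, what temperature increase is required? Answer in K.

ΔT = Δh/(αH) = 0.14 / (2.3×10⁻⁴ × 480) ≈ 1.268 K

ΔT ≈ 1.27 K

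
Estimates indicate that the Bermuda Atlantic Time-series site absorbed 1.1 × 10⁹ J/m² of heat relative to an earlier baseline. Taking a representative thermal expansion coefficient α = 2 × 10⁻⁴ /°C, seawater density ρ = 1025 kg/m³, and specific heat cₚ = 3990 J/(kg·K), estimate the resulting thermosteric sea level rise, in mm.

Δh = αQ/(ρcₚ) = 2×10⁻⁴ × 1.1×10⁹ / (1025 × 3990) ≈ 0.053793 m

about 53.8 mm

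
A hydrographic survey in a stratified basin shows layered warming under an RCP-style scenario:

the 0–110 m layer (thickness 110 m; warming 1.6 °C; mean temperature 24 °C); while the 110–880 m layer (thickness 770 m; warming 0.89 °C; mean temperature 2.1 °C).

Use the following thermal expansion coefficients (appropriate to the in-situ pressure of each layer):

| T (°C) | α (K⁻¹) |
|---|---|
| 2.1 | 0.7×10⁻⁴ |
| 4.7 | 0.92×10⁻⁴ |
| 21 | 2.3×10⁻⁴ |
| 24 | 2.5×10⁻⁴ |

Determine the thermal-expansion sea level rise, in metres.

Layer 1 at 24 °C → α = 2.5×10⁻⁴ K⁻¹
Layer 2 at 2.1 °C → α = 0.7×10⁻⁴ K⁻¹
Layer 1: 1.6 × 110 × 2.5×10⁻⁴ = 0.04400 m
110–880 m: 0.89 × 770 × 0.7×10⁻⁴ = 0.047971 m
Δh = 0.04400 + 0.047971 = 0.091971 m

about 0.092 m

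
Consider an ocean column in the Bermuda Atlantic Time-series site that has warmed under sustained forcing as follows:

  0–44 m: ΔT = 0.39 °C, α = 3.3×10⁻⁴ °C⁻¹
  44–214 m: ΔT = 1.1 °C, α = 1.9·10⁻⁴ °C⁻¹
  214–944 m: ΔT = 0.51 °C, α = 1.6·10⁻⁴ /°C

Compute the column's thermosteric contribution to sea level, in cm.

0–44 m: 3.3×10⁻⁴ × 44 × 0.39 = 0.0056628 m
Layer 2: 1.1 × 1.9×10⁻⁴ × 170 = 0.03553 m
Layer 3: 1.6×10⁻⁴ × 730 × 0.51 = 0.059568 m
Δh = 0.0056628 + 0.03553 + 0.059568 = 0.1007608 m

10.1 cm of thermosteric rise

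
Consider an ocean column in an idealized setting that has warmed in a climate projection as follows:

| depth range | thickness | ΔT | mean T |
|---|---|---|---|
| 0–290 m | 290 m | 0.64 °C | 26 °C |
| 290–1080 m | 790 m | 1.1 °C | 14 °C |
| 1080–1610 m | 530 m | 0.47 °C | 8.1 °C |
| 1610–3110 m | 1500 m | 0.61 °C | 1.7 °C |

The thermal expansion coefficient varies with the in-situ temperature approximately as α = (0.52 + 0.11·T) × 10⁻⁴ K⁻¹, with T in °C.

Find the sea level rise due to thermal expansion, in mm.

Layer 1: α = (0.52 + 0.11×26)×10⁻⁴ = 3.38×10⁻⁴ K⁻¹
Layer 2: α = (0.52 + 0.11×14)×10⁻⁴ = 2.06×10⁻⁴ K⁻¹
Layer 3: α = (0.52 + 0.11×8.1)×10⁻⁴ = 1.411×10⁻⁴ K⁻¹
Layer 4: α = (0.52 + 0.11×1.7)×10⁻⁴ = 0.707×10⁻⁴ K⁻¹
0.64 × 290 × 3.38×10⁻⁴ = 0.0627328 m
290–1080 m: 1.1 × 2.06×10⁻⁴ × 790 = 0.179014 m
Layer 3: 0.47 × 1.411×10⁻⁴ × 530 = 0.03514801 m
1500 × 0.707×10⁻⁴ × 0.61 = 0.0646905 m
Δh = 0.0627328 + 0.179014 + 0.03514801 + 0.0646905 = 0.34158531 m ≈ 342 mm

about 342 mm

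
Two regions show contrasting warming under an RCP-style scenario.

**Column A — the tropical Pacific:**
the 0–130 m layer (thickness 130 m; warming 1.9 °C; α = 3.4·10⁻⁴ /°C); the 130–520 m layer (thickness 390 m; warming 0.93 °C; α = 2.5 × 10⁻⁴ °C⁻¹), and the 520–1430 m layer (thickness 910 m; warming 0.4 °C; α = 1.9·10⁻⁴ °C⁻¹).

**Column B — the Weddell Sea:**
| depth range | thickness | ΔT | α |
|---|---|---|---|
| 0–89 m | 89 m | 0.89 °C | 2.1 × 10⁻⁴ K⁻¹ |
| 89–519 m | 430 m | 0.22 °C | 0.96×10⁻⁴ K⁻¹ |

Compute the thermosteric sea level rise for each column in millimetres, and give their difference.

A Layer 1: 130 × 1.9 × 3.4×10⁻⁴ = 0.08398 m
A Layer 2: 0.93 × 390 × 2.5×10⁻⁴ = 0.090675 m
A Layer 3: 0.4 × 910 × 1.9×10⁻⁴ = 0.06916 m
A total: 0.243815 m
B Layer 1: 2.1×10⁻⁴ × 0.89 × 89 = 0.0166341 m
B Layer 2: 430 × 0.96×10⁻⁴ × 0.22 = 0.0090816 m
B total: 0.0257157 m
Difference: 0.243815 − 0.0257157 = 0.2180993 m

Δh_A ≈ 244 mm, Δh_B ≈ 25.7 mm; difference ≈ 218 mm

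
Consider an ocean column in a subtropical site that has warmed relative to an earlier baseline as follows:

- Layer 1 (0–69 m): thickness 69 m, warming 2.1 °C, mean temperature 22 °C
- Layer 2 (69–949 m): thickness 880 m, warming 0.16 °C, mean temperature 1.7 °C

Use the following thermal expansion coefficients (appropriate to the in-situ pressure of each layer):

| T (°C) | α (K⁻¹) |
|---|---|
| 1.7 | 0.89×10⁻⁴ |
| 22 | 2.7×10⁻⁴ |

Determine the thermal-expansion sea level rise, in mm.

Δh = 51.7 mm

Layer 1 at 22 °C → α = 2.7×10⁻⁴ K⁻¹
Layer 2 at 1.7 °C → α = 0.89×10⁻⁴ K⁻¹
69 × 2.1 × 2.7×10⁻⁴ = 0.039123 m
69–949 m: 0.89×10⁻⁴ × 0.16 × 880 = 0.0125312 m
Δh = 0.039123 + 0.0125312 = 0.0516542 m ≈ 51.7 mm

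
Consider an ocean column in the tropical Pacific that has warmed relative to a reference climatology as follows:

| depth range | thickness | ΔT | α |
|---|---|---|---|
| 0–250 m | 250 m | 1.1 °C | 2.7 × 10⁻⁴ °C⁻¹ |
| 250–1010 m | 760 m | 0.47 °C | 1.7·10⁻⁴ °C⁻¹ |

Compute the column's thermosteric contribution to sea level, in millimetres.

Layer 1: 250 × 2.7×10⁻⁴ × 1.1 = 0.07425 m
760 × 0.47 × 1.7×10⁻⁴ = 0.060724 m
Δh = 0.07425 + 0.060724 = 0.134974 m ≈ 135 mm

Δh = 135 mm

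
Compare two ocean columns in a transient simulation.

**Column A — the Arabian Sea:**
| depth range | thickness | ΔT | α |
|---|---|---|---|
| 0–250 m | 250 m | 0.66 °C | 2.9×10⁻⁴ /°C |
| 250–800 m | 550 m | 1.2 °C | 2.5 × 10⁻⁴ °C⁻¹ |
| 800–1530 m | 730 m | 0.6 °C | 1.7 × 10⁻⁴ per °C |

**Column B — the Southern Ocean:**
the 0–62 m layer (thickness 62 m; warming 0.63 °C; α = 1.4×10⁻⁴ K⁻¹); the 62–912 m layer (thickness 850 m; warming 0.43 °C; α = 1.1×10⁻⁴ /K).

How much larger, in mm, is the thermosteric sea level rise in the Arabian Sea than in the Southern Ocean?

Δh_A − Δh_B ≈ 242 mm

A Layer 1: 0.66 × 250 × 2.9×10⁻⁴ = 0.04785 m
A Layer 2: 550 × 2.5×10⁻⁴ × 1.2 = 0.16500 m
A 800–1530 m: 0.6 × 1.7×10⁻⁴ × 730 = 0.07446 m
A total: 0.28731 m
B Layer 1: 0.63 × 1.4×10⁻⁴ × 62 = 0.0054684 m
B Layer 2: 1.1×10⁻⁴ × 0.43 × 850 = 0.040205 m
B total: 0.0456734 m
Difference: 0.28731 − 0.0456734 = 0.2416366 m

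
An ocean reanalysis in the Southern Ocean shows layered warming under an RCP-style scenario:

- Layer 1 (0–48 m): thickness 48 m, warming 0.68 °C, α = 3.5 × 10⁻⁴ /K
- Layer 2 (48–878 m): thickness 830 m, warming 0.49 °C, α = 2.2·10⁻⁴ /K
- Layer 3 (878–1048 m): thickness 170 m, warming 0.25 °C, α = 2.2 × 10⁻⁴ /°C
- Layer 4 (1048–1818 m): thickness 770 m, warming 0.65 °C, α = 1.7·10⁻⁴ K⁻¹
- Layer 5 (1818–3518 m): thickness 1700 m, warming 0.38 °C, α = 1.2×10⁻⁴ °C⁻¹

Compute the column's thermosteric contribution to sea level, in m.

Δh = 0.27 m

3.5×10⁻⁴ × 48 × 0.68 = 0.011424 m
48–878 m: 830 × 2.2×10⁻⁴ × 0.49 = 0.089474 m
Layer 3: 2.2×10⁻⁴ × 170 × 0.25 = 0.00935 m
1.7×10⁻⁴ × 770 × 0.65 = 0.085085 m
1.2×10⁻⁴ × 1700 × 0.38 = 0.07752 m
Δh = 0.011424 + 0.089474 + 0.00935 + 0.085085 + 0.07752 = 0.272853 m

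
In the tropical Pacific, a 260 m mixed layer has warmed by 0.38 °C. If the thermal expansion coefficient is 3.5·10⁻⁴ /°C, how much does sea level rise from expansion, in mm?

Δh = 34.6 mm

Δh = αΔT·H = 3.5×10⁻⁴ × 0.38 × 260 = 0.03458 m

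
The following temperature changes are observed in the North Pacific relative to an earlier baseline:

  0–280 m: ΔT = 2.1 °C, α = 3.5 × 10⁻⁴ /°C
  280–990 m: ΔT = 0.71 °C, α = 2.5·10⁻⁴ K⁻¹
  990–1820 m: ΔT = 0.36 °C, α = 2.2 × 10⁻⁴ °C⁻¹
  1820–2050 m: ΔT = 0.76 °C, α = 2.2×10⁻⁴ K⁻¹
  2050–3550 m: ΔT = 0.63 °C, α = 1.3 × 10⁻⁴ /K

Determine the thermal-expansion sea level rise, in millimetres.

Δh = 559 mm

280 × 2.1 × 3.5×10⁻⁴ = 0.20580 m
280–990 m: 710 × 0.71 × 2.5×10⁻⁴ = 0.126025 m
Layer 3: 830 × 2.2×10⁻⁴ × 0.36 = 0.065736 m
2.2×10⁻⁴ × 0.76 × 230 = 0.038456 m
Layer 5: 1.3×10⁻⁴ × 0.63 × 1500 = 0.12285 m
Δh = 0.20580 + 0.126025 + 0.065736 + 0.038456 + 0.12285 = 0.558867 m ≈ 559 mm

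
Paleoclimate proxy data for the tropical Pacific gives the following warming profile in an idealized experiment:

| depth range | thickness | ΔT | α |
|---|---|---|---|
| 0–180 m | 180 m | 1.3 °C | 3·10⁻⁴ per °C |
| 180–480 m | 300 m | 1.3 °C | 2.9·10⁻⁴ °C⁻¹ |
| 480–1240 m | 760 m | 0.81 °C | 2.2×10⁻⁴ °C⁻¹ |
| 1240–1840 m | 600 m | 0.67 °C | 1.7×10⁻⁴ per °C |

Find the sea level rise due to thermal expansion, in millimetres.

Layer 1: 1.3 × 3×10⁻⁴ × 180 = 0.07020 m
180–480 m: 2.9×10⁻⁴ × 1.3 × 300 = 0.11310 m
480–1240 m: 2.2×10⁻⁴ × 0.81 × 760 = 0.135432 m
Layer 4: 0.67 × 1.7×10⁻⁴ × 600 = 0.06834 m
Δh = 0.07020 + 0.11310 + 0.135432 + 0.06834 = 0.387072 m ≈ 387 mm

387 mm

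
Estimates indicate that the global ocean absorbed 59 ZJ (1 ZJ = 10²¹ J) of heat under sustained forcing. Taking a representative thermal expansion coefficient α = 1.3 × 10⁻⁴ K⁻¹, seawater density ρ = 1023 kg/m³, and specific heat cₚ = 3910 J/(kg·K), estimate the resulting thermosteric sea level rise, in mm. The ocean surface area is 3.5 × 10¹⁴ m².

5.5 mm

Per unit area: Q = 59×10²¹ / (3.5×10¹⁴) ≈ 1.686×10⁸ J/m²
Δh = αQ/(ρcₚ) = 1.3×10⁻⁴ × 1.686×10⁸ / (1023 × 3910) ≈ 0.0054796 m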